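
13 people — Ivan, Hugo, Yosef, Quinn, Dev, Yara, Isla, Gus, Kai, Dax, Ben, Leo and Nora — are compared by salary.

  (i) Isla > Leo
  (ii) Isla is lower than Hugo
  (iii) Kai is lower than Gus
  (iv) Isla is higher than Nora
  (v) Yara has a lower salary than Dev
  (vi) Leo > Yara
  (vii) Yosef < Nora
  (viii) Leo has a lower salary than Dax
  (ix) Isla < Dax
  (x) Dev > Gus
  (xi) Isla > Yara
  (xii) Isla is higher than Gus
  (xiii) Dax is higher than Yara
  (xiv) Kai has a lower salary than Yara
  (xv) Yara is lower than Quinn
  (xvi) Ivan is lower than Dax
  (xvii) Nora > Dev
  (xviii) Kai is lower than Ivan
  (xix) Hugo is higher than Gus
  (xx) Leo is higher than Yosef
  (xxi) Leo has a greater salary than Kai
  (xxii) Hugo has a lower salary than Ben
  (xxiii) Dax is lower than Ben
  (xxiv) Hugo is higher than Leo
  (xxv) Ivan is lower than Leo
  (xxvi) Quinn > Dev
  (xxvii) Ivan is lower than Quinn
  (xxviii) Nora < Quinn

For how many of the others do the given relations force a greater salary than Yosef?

7

From Yosef the given relations immediately reach Leo, Nora.
From those, Isla, Hugo, Dax, Quinn — 6 in total.
From those, Ben — 7 in total.
No other element is forced above Yosef by the given relations, so the count is 7.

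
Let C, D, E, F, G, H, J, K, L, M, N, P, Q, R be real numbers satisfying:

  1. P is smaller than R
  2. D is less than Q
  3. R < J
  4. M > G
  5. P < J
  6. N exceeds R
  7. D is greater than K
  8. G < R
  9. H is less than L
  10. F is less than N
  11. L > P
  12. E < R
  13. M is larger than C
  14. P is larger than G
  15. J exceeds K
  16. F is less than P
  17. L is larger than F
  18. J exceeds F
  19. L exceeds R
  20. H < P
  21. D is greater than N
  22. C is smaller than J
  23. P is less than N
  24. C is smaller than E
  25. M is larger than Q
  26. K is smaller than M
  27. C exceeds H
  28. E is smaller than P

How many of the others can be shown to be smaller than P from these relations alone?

From P the given relations immediately reach G, H, E, F.
From those, C — 5 in total.
No other element is forced below P by the given relations, so the count is 5.

5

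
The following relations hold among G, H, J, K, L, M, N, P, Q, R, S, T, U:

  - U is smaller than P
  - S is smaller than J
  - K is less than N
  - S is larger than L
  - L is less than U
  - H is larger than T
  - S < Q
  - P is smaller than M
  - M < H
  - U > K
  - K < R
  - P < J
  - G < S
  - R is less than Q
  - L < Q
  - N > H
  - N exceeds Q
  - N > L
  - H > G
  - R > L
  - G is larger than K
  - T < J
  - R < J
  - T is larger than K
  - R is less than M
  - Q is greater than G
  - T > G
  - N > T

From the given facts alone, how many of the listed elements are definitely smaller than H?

8

The elements the relations force below H are K, G, L, U, R, P, M, T — no chain reaches any other.
That is 8.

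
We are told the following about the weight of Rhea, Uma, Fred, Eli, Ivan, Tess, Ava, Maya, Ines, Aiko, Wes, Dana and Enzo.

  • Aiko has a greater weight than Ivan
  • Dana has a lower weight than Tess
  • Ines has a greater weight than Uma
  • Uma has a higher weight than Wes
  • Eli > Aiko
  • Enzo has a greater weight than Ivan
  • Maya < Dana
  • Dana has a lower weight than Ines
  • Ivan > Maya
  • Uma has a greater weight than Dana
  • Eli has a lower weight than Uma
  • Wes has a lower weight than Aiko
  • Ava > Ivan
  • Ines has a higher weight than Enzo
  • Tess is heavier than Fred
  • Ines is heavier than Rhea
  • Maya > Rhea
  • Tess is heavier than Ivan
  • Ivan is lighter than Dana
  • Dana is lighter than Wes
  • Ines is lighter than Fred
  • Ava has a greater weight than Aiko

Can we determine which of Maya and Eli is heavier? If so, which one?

Chaining the given relations: Maya < Ivan < Dana < Wes < Aiko < Eli.
So Eli is heavier.

Eli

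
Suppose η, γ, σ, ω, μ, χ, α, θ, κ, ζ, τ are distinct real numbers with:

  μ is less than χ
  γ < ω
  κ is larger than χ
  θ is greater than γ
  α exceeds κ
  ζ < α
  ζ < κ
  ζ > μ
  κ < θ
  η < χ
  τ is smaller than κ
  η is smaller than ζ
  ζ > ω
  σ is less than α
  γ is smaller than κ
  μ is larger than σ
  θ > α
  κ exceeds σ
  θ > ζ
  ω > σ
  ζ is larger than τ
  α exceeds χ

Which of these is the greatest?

θ

σ is not greatest since σ < κ; η is not greatest since η < ζ; γ is not greatest since γ < κ; μ is not greatest since μ < χ; ω is not greatest since ω < ζ; τ is not greatest since τ < ζ; ζ is not greatest since ζ < κ; χ is not greatest since χ < α; κ is not greatest since κ < α; α is not greatest since α < θ.
Only θ has nothing above it, so θ is the greatest.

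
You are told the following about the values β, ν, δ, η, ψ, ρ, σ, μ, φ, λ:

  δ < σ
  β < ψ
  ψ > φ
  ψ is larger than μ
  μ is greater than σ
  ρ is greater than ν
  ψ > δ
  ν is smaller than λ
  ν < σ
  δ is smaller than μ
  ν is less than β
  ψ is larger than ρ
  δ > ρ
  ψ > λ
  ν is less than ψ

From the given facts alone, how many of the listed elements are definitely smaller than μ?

The elements the relations force below μ are ν, ρ, δ, σ — no chain reaches any other.
That is 4.

4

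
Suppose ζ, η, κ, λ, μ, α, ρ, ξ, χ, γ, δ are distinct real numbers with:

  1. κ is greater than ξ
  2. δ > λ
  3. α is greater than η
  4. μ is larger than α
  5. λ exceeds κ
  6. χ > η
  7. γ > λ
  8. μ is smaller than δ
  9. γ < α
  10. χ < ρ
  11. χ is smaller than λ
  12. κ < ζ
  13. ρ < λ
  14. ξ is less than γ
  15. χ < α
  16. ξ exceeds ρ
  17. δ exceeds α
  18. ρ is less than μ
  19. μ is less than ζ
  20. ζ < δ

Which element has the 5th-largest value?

γ

The consecutive relations fix a unique order: η < χ < ρ < ξ < κ < λ < γ < α < μ < ζ < δ.
Counting 5 from the largest end gives γ.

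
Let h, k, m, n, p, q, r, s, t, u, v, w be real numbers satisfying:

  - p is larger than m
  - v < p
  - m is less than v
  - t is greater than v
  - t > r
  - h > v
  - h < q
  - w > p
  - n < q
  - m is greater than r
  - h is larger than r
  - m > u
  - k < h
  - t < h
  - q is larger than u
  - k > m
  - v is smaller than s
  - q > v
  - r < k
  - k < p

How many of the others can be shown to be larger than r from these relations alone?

From r the given relations immediately reach m, k, t, h.
From those, v, p, q — 7 in total.
From those, w, s — 9 in total.
Nothing else is reachable above r; 9 in all.

9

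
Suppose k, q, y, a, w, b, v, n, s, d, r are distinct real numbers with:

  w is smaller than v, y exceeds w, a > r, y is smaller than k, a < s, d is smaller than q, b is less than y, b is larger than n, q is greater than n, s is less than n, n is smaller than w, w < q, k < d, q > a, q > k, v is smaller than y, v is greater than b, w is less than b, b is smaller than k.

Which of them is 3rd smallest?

The consecutive relations fix a unique order: r < a < s < n < w < b < v < y < k < d < q.
Counting 3 from the smallest end gives s.

s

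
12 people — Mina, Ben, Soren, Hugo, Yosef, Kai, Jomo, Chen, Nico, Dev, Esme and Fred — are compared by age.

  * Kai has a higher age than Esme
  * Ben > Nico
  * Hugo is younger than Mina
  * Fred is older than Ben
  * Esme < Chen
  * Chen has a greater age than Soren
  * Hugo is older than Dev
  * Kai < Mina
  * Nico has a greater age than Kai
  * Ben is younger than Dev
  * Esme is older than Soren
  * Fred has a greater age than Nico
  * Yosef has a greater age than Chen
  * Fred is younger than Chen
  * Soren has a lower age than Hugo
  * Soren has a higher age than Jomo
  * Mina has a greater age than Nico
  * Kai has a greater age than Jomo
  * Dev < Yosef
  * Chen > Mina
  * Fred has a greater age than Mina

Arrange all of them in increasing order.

Jomo < Soren < Esme < Kai < Nico < Ben < Dev < Hugo < Mina < Fred < Chen < Yosef

Nothing is placed below Jomo, so it is least; from there Jomo < Soren; Soren < Esme; Esme < Kai; Kai < Nico; Nico < Ben; Ben < Dev; Dev < Hugo; Hugo < Mina; Mina < Fred; Fred < Chen; Chen < Yosef, each given directly.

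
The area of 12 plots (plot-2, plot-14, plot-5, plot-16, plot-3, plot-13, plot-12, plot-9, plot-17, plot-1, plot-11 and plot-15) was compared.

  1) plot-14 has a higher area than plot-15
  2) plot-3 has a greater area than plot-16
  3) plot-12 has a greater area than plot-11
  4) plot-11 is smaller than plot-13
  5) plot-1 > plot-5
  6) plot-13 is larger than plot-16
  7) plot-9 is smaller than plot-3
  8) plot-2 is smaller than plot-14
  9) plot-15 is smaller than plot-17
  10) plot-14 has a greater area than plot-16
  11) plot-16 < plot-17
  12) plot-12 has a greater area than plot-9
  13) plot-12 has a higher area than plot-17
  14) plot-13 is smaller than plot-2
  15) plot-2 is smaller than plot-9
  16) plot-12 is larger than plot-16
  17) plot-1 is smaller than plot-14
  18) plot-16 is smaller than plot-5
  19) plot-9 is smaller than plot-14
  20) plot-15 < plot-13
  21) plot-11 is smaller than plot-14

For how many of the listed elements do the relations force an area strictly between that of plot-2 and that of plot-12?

The relations place plot-2 below plot-12. An element lies strictly between them when it is forced above plot-2 and also forced below plot-12.
Above plot-2: {plot-9, plot-3, plot-14}. Below plot-12: {plot-16, plot-11, plot-15, plot-13, plot-17, plot-9}.
Intersection: {plot-9} — 1.

1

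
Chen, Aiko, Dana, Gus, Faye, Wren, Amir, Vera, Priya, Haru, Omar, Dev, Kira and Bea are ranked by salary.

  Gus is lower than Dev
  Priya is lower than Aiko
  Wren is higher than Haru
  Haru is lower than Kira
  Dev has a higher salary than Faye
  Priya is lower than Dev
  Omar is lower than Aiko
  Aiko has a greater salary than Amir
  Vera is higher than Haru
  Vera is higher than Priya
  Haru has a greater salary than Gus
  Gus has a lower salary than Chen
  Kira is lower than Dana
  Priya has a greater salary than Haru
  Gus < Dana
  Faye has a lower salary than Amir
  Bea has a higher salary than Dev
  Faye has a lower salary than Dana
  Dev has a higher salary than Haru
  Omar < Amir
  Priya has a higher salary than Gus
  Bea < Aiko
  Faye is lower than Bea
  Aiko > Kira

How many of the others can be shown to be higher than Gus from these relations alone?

The elements the relations force above Gus are Chen, Haru, Priya, Kira, Dev, Vera, Dana, Bea, Wren, Aiko — no chain reaches any other.
That is 10.

10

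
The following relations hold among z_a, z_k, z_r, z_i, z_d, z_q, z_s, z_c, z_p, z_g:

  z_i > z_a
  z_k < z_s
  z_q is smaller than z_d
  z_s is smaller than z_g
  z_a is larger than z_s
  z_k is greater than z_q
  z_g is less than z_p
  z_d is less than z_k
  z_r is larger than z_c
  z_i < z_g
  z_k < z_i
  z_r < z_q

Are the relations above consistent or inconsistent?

consistent

The single ordering z_c < z_r < z_q < z_d < z_k < z_s < z_a < z_i < z_g < z_p satisfies every listed relation, so no contradiction arises.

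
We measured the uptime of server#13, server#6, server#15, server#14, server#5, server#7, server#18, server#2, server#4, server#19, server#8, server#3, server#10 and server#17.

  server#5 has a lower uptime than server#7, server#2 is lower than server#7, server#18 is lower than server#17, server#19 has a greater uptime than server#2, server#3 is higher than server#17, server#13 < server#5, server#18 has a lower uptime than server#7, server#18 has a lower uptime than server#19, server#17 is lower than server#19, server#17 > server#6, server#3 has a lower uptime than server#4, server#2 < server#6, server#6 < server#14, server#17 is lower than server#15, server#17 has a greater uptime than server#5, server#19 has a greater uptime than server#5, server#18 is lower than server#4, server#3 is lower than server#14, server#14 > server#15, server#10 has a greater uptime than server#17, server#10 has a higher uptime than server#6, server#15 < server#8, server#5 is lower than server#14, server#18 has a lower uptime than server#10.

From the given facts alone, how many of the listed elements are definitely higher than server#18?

From server#18 the given relations immediately reach server#17, server#7, server#19, server#10, server#4.
From those, server#3, server#15 — 7 in total.
From those, server#8, server#14 — 9 in total.
Nothing else is reachable above server#18; 9 in all.

9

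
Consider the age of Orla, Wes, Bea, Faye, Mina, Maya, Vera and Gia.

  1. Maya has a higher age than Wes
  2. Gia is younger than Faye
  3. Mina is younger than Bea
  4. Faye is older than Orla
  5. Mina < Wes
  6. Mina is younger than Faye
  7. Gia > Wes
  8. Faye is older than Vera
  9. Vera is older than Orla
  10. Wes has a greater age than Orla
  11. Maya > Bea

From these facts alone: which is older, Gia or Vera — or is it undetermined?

Following every chain through Gia: above Gia we get Faye; below Gia we get Mina, Orla, Wes.
Vera is not reached, and no chain runs the other way from Vera to Gia.
So the given relations leave the order of Gia and Vera undetermined.

undetermined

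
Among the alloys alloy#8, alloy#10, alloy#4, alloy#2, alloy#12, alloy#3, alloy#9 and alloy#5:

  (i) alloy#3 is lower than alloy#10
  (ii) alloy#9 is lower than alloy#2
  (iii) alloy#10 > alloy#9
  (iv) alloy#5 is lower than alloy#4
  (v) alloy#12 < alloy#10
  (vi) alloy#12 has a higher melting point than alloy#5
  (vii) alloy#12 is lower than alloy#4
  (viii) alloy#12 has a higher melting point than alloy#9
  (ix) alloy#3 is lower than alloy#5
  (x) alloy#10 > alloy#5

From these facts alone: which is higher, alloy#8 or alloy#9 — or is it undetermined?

undetermined

Following every chain through alloy#9: above alloy#9 we get alloy#12, alloy#2, alloy#4, alloy#10.
alloy#8 is not reached, and no chain runs the other way from alloy#8 to alloy#9.
So the given relations leave the order of alloy#9 and alloy#8 undetermined.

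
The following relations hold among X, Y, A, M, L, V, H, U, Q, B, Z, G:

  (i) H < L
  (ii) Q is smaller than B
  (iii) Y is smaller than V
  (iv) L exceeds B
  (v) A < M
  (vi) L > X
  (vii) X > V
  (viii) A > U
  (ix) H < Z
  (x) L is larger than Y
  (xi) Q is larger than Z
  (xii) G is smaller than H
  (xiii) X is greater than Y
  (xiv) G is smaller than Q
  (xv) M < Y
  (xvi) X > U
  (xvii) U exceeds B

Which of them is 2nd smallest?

H

The consecutive relations fix a unique order: G < H < Z < Q < B < U < A < M < Y < V < X < L.
Counting 2 from the smallest end gives H.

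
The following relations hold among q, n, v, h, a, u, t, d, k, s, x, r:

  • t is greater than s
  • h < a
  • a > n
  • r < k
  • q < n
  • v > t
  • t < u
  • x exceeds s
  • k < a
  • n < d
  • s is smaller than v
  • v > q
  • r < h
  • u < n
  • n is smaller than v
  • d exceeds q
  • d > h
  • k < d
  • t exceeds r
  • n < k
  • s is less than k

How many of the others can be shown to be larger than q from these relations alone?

The elements the relations force above q are n, v, k, a, d — no chain reaches any other.
That is 5.

5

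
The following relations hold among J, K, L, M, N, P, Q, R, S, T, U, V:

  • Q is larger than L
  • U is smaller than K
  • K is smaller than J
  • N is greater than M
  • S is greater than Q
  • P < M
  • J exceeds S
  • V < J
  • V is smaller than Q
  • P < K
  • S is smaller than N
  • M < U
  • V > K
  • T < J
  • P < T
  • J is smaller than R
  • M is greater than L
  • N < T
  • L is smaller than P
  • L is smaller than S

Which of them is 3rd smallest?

M

Chaining the given pairs: L < P < M < U < K < V < Q < S < N < T < J < R.
The 3rd smallest is M.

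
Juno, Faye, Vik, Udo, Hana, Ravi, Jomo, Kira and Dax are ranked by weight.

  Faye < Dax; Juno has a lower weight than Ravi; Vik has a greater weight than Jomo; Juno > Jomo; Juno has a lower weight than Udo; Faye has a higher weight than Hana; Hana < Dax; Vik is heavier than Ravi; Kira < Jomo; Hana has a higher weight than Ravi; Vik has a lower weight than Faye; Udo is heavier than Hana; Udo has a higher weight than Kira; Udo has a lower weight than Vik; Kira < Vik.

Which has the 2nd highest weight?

Faye

Piecing the relations together gives one ordering: Kira < Jomo < Juno < Ravi < Hana < Udo < Vik < Faye < Dax.
The 2nd largest is Faye.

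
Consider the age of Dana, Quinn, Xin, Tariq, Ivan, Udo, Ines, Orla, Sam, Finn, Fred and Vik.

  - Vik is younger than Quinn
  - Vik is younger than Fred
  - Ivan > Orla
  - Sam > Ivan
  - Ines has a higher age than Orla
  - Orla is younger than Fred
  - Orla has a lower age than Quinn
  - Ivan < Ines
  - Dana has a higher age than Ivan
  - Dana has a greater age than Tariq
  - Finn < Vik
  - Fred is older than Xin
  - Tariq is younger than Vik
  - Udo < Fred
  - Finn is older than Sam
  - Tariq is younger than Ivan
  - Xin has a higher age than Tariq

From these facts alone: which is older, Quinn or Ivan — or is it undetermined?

Quinn

Link the given pairs in sequence: Ivan < Sam; Sam < Finn; Finn < Vik; Vik < Quinn.
Together: Ivan < Sam < Finn < Vik < Quinn.
So Quinn is older.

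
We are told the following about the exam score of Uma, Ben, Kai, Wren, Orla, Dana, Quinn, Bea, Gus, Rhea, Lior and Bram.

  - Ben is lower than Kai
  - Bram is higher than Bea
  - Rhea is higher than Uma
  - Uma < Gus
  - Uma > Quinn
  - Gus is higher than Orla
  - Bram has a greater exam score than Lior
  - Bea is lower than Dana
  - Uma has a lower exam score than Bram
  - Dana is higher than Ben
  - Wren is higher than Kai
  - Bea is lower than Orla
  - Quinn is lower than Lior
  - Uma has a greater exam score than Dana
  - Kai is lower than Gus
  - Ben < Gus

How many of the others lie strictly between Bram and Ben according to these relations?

The relations place Ben below Bram. An element lies strictly between them when it is forced above Ben and also forced below Bram.
Above Ben: {Dana, Kai, Uma, Gus, Rhea, Wren}. Below Bram: {Bea, Quinn, Lior, Dana, Uma}.
Intersection: {Dana, Uma} — 2.

2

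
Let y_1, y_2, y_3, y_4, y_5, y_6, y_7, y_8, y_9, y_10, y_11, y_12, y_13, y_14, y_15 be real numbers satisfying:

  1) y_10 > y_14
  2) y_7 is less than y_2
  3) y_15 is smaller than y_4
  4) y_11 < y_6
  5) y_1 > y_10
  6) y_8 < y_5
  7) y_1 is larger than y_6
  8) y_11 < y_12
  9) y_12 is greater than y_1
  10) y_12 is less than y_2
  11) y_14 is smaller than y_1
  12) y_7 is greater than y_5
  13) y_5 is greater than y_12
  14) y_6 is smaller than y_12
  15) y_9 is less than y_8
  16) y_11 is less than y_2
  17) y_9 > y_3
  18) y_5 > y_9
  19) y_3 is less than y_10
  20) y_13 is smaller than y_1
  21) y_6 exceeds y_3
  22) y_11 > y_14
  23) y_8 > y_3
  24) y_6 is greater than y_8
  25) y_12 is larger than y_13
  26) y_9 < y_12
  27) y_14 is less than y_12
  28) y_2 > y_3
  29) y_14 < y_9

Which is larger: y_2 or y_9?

y_9 < y_8 < y_6 < y_1 < y_12 < y_5 < y_7 < y_2, by transitivity through y_8, y_6, y_1, y_12, y_5, y_7.
So y_9 < y_2; y_2 is the larger of the two.

y_2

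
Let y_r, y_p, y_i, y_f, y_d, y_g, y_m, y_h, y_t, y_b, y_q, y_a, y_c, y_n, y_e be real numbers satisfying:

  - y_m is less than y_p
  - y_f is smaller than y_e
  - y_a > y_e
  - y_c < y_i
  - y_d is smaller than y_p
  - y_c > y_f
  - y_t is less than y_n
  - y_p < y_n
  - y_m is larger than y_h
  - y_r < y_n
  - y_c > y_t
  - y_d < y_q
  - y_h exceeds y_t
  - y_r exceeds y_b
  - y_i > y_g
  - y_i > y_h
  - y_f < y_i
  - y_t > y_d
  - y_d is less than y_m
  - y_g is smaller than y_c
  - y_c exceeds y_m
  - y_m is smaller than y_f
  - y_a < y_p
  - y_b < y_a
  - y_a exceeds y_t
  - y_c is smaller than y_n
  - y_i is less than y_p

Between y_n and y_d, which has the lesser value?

Link the given pairs in sequence: y_d < y_m; y_m < y_f; y_f < y_c; y_c < y_i; y_i < y_p; y_p < y_n.
Chaining these gives y_d < y_m < y_f < y_c < y_i < y_p < y_n.
So y_d < y_n; y_d is the smaller of the two.

y_d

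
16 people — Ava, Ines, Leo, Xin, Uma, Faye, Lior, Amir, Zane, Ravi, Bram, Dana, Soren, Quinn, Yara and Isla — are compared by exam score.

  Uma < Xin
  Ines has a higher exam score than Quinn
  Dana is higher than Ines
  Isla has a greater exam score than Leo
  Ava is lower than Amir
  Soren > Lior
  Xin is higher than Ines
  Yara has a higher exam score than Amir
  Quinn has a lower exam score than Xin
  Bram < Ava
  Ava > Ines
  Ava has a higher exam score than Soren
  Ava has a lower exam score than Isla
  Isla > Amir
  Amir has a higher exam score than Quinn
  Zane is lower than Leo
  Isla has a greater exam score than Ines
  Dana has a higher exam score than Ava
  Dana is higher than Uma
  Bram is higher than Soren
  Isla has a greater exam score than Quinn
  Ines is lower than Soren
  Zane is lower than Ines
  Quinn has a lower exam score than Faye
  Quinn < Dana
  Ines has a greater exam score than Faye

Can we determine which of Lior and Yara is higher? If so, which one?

Yara

Lior < Soren and Soren < Bram give Lior < Bram.
With Bram < Ava: Lior < Soren < Bram < Ava.
Then Ava < Amir extends the chain to Amir.
With Amir < Yara: Lior < Soren < Bram < Ava < Amir < Yara.
So Yara is higher.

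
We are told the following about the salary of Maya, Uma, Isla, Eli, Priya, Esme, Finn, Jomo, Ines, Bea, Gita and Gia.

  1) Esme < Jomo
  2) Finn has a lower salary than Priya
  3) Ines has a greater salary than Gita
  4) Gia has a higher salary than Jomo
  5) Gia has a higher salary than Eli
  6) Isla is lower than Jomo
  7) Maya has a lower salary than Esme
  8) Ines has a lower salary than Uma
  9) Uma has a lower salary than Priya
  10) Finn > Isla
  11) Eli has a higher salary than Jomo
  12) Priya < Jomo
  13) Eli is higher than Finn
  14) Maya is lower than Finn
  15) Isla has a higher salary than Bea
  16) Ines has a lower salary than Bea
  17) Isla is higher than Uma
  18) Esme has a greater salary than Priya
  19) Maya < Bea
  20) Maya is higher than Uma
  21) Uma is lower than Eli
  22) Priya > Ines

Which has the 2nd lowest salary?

Ines

Piecing the relations together gives one ordering: Gita < Ines < Uma < Maya < Bea < Isla < Finn < Priya < Esme < Jomo < Eli < Gia.
The 2nd smallest is Ines.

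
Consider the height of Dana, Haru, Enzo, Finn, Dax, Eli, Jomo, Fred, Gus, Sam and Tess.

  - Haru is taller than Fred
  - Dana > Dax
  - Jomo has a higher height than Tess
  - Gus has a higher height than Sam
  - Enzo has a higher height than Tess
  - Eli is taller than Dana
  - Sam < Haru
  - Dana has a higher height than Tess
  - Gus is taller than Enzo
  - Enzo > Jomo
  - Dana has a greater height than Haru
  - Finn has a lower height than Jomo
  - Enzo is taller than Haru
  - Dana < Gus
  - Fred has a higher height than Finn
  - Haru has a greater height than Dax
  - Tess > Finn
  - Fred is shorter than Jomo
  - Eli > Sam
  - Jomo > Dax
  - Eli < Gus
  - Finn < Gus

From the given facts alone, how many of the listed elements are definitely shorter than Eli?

7

The elements the relations force below Eli are Dax, Finn, Sam, Fred, Tess, Haru, Dana — no chain reaches any other.
That is 7.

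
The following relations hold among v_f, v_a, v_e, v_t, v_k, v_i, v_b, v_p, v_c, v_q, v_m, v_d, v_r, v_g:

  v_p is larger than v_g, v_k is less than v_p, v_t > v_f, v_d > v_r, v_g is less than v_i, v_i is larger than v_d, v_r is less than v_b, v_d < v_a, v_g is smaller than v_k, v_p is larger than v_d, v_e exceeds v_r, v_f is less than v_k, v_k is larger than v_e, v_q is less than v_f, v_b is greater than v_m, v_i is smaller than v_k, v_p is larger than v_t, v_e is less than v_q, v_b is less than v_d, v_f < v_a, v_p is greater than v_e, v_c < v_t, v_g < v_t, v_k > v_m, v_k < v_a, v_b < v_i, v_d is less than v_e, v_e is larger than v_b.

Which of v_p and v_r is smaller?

v_r < v_b and v_b < v_d give v_r < v_d.
With v_d < v_e: v_r < v_b < v_d < v_e.
With v_e < v_q: v_r < v_b < v_d < v_e < v_q.
Then v_q < v_f extends the chain to v_f.
Then v_f < v_t extends the chain to v_t.
With v_t < v_p: v_r < v_b < v_d < v_e < v_q < v_f < v_t < v_p.
So v_r < v_p; v_r is the smaller of the two.

v_r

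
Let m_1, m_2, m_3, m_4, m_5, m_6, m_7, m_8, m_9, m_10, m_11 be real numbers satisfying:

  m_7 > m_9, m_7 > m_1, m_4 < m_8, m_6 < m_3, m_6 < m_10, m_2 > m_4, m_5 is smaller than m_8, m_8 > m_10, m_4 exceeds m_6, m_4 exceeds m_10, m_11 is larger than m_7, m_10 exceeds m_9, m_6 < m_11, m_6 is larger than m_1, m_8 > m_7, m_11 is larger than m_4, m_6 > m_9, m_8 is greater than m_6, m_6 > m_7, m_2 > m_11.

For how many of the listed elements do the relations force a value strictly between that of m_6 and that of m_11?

2

Chaining upward from m_6 reaches: m_10, m_4, m_3, m_8, m_2.
Chaining downward from m_11 reaches: m_1, m_9, m_7, m_10, m_4.
Strictly between m_6 and m_11 are those in both lists: m_10, m_4 — 2 elements.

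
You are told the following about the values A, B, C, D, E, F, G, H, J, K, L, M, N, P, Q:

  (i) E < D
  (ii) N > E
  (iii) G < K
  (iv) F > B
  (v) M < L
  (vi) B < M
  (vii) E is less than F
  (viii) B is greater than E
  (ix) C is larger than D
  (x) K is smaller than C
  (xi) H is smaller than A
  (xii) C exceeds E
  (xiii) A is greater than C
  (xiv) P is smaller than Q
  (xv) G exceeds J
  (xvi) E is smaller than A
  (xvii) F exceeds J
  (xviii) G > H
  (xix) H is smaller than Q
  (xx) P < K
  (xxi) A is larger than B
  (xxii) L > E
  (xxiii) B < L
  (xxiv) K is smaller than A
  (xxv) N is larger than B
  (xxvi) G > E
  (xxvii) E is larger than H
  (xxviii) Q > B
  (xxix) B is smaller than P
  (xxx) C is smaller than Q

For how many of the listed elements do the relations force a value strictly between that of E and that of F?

Chaining upward from E reaches: B, N, G, P, K, M, D, C, L, Q, A.
Chaining downward from F reaches: H, B, J.
Strictly between E and F are those in both lists: B — 1 element.

1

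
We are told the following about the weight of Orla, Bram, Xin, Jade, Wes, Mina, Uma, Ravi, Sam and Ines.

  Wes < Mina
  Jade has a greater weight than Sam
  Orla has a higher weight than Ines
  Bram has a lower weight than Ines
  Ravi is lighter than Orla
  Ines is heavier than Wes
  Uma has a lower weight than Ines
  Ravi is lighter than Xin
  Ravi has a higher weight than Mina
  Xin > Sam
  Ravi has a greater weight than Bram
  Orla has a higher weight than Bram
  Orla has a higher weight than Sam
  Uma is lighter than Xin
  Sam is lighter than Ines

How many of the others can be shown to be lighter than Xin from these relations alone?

From Xin the given relations immediately reach Uma, Sam, Ravi.
From those, Bram, Mina — 5 in total.
From those, Wes — 6 in total.
No other element is forced below Xin by the given relations, so the count is 6.

6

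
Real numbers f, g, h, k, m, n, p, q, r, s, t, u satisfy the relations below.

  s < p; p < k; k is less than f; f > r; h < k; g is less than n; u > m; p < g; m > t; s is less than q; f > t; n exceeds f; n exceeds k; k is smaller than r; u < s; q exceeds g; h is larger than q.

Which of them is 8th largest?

p

The consecutive relations fix a unique order: t < m < u < s < p < g < q < h < k < r < f < n.
Counting 8 from the largest end gives p.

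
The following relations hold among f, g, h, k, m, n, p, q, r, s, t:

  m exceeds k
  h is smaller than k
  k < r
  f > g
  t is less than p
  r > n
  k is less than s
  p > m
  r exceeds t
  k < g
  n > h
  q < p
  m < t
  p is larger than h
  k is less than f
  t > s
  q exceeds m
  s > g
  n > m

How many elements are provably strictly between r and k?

Chaining upward from k reaches: g, m, s, q, n, f, t, p.
Chaining downward from r reaches: h, g, m, s, n, t.
Strictly between k and r are those in both lists: g, m, s, n, t — 5 elements.

5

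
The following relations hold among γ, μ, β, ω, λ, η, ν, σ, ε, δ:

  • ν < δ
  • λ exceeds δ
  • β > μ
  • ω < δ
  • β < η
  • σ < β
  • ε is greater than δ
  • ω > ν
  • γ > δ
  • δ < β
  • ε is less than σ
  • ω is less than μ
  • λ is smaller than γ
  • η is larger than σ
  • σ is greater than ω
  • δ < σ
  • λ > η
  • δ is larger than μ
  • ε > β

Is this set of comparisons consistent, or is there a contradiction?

We have σ < β stated directly, yet also β < ε < σ by chaining the others — so β < σ. Contradiction.

inconsistent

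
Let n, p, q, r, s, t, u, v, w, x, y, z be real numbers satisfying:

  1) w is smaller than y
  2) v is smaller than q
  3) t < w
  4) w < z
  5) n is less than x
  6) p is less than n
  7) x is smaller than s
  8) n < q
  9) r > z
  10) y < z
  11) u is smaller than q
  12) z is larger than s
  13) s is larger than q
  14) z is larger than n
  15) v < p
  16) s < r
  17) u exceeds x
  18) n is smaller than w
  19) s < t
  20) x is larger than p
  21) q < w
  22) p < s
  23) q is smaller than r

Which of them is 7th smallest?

Chaining the given pairs: v < p < n < x < u < q < s < t < w < y < z < r.
Counting 7 from the smallest end gives s.

s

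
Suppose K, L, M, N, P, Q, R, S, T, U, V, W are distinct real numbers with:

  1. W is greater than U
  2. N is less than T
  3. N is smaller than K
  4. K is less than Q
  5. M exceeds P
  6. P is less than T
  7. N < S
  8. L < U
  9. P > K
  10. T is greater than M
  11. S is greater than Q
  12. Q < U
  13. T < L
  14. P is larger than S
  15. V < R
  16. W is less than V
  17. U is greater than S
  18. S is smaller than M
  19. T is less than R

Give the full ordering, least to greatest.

The consecutive links are each given: N < K; K < Q; Q < S; S < P; P < M; M < T; T < L; L < U; U < W; W < V; V < R.

N < K < Q < S < P < M < T < L < U < W < V < R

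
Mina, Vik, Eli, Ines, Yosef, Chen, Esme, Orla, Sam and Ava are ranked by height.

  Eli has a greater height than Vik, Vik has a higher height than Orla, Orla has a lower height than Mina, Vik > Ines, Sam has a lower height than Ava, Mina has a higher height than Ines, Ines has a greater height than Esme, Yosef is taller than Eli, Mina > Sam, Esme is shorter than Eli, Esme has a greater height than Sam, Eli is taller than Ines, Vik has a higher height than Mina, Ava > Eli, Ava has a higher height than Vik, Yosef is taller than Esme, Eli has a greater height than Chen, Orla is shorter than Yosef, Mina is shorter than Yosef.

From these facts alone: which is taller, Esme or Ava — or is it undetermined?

The relevant relations are Esme < Ines; Ines < Mina; Mina < Vik; Vik < Eli; Eli < Ava.
Chaining these gives Esme < Ines < Mina < Vik < Eli < Ava.
So Ava is taller.

Ava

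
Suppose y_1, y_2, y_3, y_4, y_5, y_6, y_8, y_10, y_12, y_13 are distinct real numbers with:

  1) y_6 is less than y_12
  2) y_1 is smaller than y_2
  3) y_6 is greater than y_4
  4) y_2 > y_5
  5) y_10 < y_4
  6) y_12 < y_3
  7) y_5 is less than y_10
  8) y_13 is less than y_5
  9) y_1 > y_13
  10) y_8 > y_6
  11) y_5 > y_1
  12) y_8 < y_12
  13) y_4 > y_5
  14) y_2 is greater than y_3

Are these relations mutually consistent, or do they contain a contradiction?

The single ordering y_13 < y_1 < y_5 < y_10 < y_4 < y_6 < y_8 < y_12 < y_3 < y_2 satisfies every listed relation, so no contradiction arises.

consistent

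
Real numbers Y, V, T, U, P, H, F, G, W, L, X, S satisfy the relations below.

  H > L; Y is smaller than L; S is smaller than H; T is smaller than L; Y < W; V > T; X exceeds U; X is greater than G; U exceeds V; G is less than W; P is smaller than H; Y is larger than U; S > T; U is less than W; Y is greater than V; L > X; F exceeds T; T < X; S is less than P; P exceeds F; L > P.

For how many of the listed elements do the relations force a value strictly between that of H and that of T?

Chaining upward from T reaches: S, V, F, U, Y, P, X, L, W.
Chaining downward from H reaches: S, V, F, U, Y, P, G, X, L.
Strictly between T and H are those in both lists: S, V, F, U, Y, P, X, L — 8 elements.

8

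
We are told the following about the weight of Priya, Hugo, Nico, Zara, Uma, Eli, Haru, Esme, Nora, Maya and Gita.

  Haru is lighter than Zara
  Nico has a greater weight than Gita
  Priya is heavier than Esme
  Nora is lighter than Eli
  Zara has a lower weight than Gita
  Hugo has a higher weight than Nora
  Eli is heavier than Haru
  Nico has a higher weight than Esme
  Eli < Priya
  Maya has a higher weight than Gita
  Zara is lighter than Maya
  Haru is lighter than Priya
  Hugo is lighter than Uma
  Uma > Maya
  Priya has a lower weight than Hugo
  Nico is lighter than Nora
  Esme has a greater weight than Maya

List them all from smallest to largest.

Haru < Zara < Gita < Maya < Esme < Nico < Nora < Eli < Priya < Hugo < Uma

The consecutive links are each given: Haru < Zara; Zara < Gita; Gita < Maya; Maya < Esme; Esme < Nico; Nico < Nora; Nora < Eli; Eli < Priya; Priya < Hugo; Hugo < Uma.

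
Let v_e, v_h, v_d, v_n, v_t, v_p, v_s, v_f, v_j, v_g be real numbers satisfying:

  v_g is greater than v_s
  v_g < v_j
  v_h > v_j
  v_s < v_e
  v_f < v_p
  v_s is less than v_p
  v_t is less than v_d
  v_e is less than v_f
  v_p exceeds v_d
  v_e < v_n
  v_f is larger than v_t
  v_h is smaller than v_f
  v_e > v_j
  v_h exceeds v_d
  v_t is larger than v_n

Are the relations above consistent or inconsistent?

consistent

Every relation is compatible with v_s < v_g < v_j < v_e < v_n < v_t < v_d < v_h < v_f < v_p; the set is consistent.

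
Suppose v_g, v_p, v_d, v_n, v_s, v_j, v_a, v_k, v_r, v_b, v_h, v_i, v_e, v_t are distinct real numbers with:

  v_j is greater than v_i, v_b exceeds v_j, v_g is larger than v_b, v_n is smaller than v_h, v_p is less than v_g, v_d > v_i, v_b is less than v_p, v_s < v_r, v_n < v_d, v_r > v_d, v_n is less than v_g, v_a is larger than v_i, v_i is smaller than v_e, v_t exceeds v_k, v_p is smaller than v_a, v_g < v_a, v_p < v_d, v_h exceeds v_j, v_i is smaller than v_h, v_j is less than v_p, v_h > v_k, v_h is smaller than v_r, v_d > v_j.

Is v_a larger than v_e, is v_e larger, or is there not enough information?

Following every chain through v_a: below v_a we get v_i, v_j, v_b, v_n, v_p, v_g.
v_e is not reached, and no chain runs the other way from v_e to v_a.
So the given relations leave the order of v_a and v_e undetermined.

undetermined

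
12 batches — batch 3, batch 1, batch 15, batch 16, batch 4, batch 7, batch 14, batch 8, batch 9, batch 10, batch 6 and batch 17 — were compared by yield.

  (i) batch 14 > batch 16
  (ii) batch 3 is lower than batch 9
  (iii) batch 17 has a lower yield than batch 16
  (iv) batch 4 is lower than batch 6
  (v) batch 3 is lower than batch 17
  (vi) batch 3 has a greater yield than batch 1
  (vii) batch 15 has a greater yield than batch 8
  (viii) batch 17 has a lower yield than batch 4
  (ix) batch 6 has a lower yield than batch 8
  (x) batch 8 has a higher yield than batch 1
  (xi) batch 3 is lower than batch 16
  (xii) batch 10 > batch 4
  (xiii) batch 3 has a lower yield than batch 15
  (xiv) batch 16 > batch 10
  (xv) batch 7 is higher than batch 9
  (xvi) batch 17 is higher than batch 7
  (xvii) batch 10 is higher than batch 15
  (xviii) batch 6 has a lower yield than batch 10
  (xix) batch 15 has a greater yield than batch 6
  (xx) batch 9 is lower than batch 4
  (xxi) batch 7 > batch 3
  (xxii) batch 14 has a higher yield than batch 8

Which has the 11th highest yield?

batch 3

Piecing the relations together gives one ordering: batch 1 < batch 3 < batch 9 < batch 7 < batch 17 < batch 4 < batch 6 < batch 8 < batch 15 < batch 10 < batch 16 < batch 14.
Counting 11 from the largest end gives batch 3.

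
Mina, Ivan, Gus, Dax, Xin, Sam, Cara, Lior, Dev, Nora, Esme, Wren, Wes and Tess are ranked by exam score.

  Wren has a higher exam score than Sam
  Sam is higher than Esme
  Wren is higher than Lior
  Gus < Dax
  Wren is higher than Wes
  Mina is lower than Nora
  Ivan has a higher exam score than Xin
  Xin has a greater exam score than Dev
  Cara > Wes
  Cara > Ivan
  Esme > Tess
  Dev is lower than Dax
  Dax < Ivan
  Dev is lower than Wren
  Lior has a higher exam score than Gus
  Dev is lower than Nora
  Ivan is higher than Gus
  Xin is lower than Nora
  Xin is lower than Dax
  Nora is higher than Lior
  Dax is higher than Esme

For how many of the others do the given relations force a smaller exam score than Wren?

7

Directly below Wren: Dev, Wes, Lior, Sam.
One step further: Gus, Esme (6 so far).
One step further: Tess (7 so far).
Nothing else is reachable below Wren; 7 in all.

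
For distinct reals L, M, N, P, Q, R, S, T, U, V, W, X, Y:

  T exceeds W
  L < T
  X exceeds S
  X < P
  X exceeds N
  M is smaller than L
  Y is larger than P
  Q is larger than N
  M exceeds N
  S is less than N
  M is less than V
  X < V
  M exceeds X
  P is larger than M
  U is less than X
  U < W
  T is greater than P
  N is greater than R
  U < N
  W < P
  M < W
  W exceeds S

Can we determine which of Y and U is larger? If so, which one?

Y

U < N and N < X give U < X.
Then X < M extends the chain to M.
With M < W: U < N < X < M < W.
Then W < P extends the chain to P.
Then P < Y extends the chain to Y.
So Y is larger.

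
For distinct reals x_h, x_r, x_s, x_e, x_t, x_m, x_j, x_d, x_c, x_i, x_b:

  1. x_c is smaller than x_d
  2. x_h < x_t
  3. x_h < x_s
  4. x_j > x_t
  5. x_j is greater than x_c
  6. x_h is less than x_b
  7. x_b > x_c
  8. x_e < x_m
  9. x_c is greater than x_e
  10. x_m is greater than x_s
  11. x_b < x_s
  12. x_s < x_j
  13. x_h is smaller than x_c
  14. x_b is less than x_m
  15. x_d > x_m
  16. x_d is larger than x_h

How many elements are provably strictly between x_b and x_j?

1

The relations place x_b below x_j. An element lies strictly between them when it is forced above x_b and also forced below x_j.
Above x_b: {x_s, x_m, x_d}. Below x_j: {x_h, x_t, x_e, x_c, x_s}.
Intersection: {x_s} — 1.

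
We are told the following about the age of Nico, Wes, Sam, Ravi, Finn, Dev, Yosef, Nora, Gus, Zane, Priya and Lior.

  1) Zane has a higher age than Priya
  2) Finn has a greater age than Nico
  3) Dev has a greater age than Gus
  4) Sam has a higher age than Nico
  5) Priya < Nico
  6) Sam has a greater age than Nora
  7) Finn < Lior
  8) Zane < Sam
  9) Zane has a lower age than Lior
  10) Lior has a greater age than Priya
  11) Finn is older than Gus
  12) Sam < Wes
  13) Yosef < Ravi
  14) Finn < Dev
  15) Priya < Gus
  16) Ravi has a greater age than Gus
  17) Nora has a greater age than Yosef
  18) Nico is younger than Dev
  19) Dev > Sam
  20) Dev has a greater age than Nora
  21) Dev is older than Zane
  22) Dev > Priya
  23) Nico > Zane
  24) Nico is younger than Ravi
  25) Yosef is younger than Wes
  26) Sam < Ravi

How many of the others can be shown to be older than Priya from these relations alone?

9

From Priya the given relations immediately reach Zane, Nico, Gus, Dev, Lior.
From those, Sam, Finn, Ravi — 8 in total.
From those, Wes — 9 in total.
No other element is forced above Priya by the given relations, so the count is 9.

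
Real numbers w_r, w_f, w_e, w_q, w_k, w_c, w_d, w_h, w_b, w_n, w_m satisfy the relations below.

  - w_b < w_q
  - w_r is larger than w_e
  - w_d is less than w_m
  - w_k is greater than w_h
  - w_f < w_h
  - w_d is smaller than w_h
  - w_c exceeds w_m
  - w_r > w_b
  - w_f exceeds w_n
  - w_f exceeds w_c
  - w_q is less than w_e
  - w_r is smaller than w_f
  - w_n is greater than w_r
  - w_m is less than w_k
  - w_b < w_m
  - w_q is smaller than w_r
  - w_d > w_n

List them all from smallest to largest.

w_b < w_q < w_e < w_r < w_n < w_d < w_m < w_c < w_f < w_h < w_k

Nothing is placed below w_b, so it is least; from there w_b < w_q; w_q < w_e; w_e < w_r; w_r < w_n; w_n < w_d; w_d < w_m; w_m < w_c; w_c < w_f; w_f < w_h; w_h < w_k, each given directly.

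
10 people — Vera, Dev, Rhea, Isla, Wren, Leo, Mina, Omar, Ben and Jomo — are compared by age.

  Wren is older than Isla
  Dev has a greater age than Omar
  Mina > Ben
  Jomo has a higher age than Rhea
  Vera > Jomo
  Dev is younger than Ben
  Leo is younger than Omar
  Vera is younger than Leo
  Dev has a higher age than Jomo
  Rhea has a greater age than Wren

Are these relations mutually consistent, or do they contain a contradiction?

consistent

The single ordering Isla < Wren < Rhea < Jomo < Vera < Leo < Omar < Dev < Ben < Mina satisfies every listed relation, so no contradiction arises.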